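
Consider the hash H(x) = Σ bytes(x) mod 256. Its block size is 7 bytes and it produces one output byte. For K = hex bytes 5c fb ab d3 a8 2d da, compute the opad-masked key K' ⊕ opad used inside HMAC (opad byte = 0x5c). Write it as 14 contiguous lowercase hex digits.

Key hex bytes 5c fb ab d3 a8 2d da is exactly B = 7 bytes: K' = 5c fb ab d3 a8 2d da.
XOR each byte with 0x5c: 5c⊕5c=00, fb⊕5c=a7, ab⊕5c=f7, d3⊕5c=8f, a8⊕5c=f4, 2d⊕5c=71, da⊕5c=86.

00a7f78ff47186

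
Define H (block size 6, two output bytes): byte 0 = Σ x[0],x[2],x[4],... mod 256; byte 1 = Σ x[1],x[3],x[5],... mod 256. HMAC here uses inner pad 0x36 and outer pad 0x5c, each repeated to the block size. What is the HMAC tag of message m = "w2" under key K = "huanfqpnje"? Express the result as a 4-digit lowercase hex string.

Key "huanfqpnje" = 68 75 61 6e 66 71 70 6e 6a 65 is 10 bytes > B = 6, so hash it first: H(key) = 09 27, then zero-pad to 6 bytes: K' = 09 27 00 00 00 00.
K' ⊕ ipad = 3f 11 36 36 36 36.  K' ⊕ opad = 55 7b 5c 5c 5c 5c.
Inner input = (K'⊕ipad) ∥ m = 3f 11 36 36 36 36 ∥ 77 32.
Inner hash: even-index sum = 290 mod 256 = 34; odd-index sum = 175 mod 256 = 175 → 22 af.
Outer input = (K'⊕opad) ∥ inner = 55 7b 5c 5c 5c 5c ∥ 22 af.
Outer hash (tag): even-index sum = 303 mod 256 = 47; odd-index sum = 482 mod 256 = 226 → 2f e2.

2fe2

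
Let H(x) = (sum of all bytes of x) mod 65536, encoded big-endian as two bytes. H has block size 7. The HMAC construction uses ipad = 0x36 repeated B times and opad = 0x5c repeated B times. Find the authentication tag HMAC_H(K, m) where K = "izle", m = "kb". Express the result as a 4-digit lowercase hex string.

Key "izle" = 69 7a 6c 65 is 4 bytes ≤ B = 7; zero-pad to 7 bytes: K' = 69 7a 6c 65 00 00 00.
K' ⊕ ipad = 5f 4c 5a 53 36 36 36.  K' ⊕ opad = 35 26 30 39 5c 5c 5c.
Inner input = (K'⊕ipad) ∥ m = 5f 4c 5a 53 36 36 36 ∥ 6b 62.
Inner hash: sum = 95+76+90+83+54+54+54+107+98 = 711 → 02 c7.
Outer input = (K'⊕opad) ∥ inner = 35 26 30 39 5c 5c 5c ∥ 02 c7.
Outer hash (tag): sum = 53+38+48+57+92+92+92+2+199 = 673 → 02 a1.

02a1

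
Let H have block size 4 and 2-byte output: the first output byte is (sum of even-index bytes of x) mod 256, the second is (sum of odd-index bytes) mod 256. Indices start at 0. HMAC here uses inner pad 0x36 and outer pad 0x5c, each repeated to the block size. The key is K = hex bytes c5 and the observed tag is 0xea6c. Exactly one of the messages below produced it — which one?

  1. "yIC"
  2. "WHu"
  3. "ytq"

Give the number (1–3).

Key hex bytes c5 is 1 byte ≤ B = 4; zero-pad to 4 bytes: K' = c5 00 00 00.
K' ⊕ ipad = f3 36 36 36; K' ⊕ opad = 99 5c 5c 5c.
m1: inner = H(f3 36 36 36 79 49 43) = e5 b5; tag = H(99 5c 5c 5c e5 b5) = da6d
m2: inner = H(f3 36 36 36 57 48 75) = f5 b4; tag = H(99 5c 5c 5c f5 b4) = ea6c ← matches
m3: inner = H(f3 36 36 36 79 74 71) = 13 e0; tag = H(99 5c 5c 5c 13 e0) = 0898

2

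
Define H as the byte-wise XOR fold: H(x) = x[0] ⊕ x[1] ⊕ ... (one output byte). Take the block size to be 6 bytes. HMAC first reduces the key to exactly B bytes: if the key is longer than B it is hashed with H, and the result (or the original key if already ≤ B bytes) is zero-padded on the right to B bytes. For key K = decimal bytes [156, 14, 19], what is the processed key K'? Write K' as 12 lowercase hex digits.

9c0e13000000

Key decimal bytes [156, 14, 19] = 9c 0e 13 is 3 bytes ≤ B = 6; zero-pad to 6 bytes: K' = 9c 0e 13 00 00 00.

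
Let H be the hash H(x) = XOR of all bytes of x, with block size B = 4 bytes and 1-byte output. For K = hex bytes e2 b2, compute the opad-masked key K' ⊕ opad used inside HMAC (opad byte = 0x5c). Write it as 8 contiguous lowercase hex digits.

Key hex bytes e2 b2 is 2 bytes ≤ B = 4; zero-pad to 4 bytes: K' = e2 b2 00 00.
XOR each byte with 0x5c: e2⊕5c=be, b2⊕5c=ee, 00⊕5c=5c, 00⊕5c=5c.

beee5c5c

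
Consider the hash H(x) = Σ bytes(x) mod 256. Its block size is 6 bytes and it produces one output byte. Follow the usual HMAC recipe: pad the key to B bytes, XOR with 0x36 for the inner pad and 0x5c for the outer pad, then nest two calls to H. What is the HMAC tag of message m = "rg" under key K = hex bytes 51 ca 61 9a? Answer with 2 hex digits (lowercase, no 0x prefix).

Key hex bytes 51 ca 61 9a is 4 bytes ≤ B = 6; zero-pad to 6 bytes: K' = 51 ca 61 9a 00 00.
K' ⊕ ipad = 67 fc 57 ac 36 36.  K' ⊕ opad = 0d 96 3d c6 5c 5c.
Inner input = (K'⊕ipad) ∥ m = 67 fc 57 ac 36 36 ∥ 72 67.
Inner hash: sum = 103+252+87+172+54+54+114+103 = 939; mod 256 = 171 → ab.
Outer input = (K'⊕opad) ∥ inner = 0d 96 3d c6 5c 5c ∥ ab.
Outer hash (tag): sum = 13+150+61+198+92+92+171 = 777; mod 256 = 9 → 09.

09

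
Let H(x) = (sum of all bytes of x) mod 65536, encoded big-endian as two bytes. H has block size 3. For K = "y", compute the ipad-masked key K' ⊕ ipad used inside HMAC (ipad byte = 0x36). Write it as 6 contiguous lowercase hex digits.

Key "y" = 79 is 1 byte ≤ B = 3; zero-pad to 3 bytes: K' = 79 00 00.
XOR each byte with 0x36: 79⊕36=4f, 00⊕36=36, 00⊕36=36.

4f3636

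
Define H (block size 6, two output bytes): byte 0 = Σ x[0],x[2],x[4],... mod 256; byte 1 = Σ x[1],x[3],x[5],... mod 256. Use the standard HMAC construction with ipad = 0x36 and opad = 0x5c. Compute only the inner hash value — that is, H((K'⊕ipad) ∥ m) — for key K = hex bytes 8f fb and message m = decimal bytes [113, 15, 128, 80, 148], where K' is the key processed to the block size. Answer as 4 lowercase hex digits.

Key hex bytes 8f fb is 2 bytes ≤ B = 6; zero-pad to 6 bytes: K' = 8f fb 00 00 00 00.
K' ⊕ ipad = b9 cd 36 36 36 36.
Inner input = b9 cd 36 36 36 36 ∥ 71 0f 80 50 94.
Inner hash: even-index sum = 682 mod 256 = 170; odd-index sum = 408 mod 256 = 152 → aa 98.

aa98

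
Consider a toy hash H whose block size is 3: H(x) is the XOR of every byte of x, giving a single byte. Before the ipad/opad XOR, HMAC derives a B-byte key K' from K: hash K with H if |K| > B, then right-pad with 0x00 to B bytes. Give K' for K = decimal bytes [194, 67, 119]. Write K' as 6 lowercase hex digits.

Key decimal bytes [194, 67, 119] = c2 43 77 is exactly B = 3 bytes: K' = c2 43 77.

c24377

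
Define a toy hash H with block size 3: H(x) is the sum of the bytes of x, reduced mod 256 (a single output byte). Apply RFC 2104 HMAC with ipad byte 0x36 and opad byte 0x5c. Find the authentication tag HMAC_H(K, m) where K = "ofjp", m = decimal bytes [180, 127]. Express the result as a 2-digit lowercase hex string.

Key "ofjp" = 6f 66 6a 70 is 4 bytes > B = 3, so hash it first: H(key) = af, then zero-pad to 3 bytes: K' = af 00 00.
K' ⊕ ipad = 99 36 36.  K' ⊕ opad = f3 5c 5c.
Inner input = (K'⊕ipad) ∥ m = 99 36 36 ∥ b4 7f.
Inner hash: sum = 153+54+54+180+127 = 568; mod 256 = 56 → 38.
Outer input = (K'⊕opad) ∥ inner = f3 5c 5c ∥ 38.
Outer hash (tag): sum = 243+92+92+56 = 483; mod 256 = 227 → e3.

e3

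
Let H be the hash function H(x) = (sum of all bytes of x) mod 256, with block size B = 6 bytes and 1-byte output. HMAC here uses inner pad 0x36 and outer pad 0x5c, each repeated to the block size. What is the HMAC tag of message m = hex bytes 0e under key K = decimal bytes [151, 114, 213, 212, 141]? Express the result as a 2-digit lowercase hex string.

Key decimal bytes [151, 114, 213, 212, 141] = 97 72 d5 d4 8d is 5 bytes ≤ B = 6; zero-pad to 6 bytes: K' = 97 72 d5 d4 8d 00.
K' ⊕ ipad = a1 44 e3 e2 bb 36.  K' ⊕ opad = cb 2e 89 88 d1 5c.
Inner input = (K'⊕ipad) ∥ m = a1 44 e3 e2 bb 36 ∥ 0e.
Inner hash: sum = 161+68+227+226+187+54+14 = 937; mod 256 = 169 → a9.
Outer input = (K'⊕opad) ∥ inner = cb 2e 89 88 d1 5c ∥ a9.
Outer hash (tag): sum = 203+46+137+136+209+92+169 = 992; mod 256 = 224 → e0.

e0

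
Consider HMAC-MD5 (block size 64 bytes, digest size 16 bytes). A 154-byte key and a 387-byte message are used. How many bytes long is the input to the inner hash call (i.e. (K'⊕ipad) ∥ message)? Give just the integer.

Key is 154 > 64 bytes, so it is hashed to 16 bytes then zero-padded to 64: |K'| = 64.
Inner input = (K'⊕ipad) ∥ m → 64 + 387 = 451 bytes.

451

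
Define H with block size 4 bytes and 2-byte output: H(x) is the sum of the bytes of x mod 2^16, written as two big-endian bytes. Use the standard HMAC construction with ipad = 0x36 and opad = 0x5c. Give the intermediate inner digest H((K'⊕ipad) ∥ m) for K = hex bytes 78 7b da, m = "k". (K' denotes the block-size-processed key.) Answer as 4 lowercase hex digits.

0228

Key hex bytes 78 7b da is 3 bytes ≤ B = 4; zero-pad to 4 bytes: K' = 78 7b da 00.
K' ⊕ ipad = 4e 4d ec 36.
Inner input = 4e 4d ec 36 ∥ 6b.
Inner hash: sum = 78+77+236+54+107 = 552 → 02 28.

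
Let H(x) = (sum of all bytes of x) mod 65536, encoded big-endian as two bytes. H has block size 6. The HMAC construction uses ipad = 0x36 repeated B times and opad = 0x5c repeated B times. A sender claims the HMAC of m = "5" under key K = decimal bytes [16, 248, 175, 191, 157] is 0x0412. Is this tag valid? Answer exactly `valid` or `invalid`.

Key decimal bytes [16, 248, 175, 191, 157] = 10 f8 af bf 9d is 5 bytes ≤ B = 6; zero-pad to 6 bytes: K' = 10 f8 af bf 9d 00.
K' ⊕ ipad = 26 ce 99 89 ab 36; K' ⊕ opad = 4c a4 f3 e3 c1 5c.
Inner hash: sum = 38+206+153+137+171+54+53 = 812 → 03 2c.
Outer hash (recomputed tag): sum = 76+164+243+227+193+92+3+44 = 1042 → 04 12.
Recomputed tag = 0412; claimed = 0412 → match.

valid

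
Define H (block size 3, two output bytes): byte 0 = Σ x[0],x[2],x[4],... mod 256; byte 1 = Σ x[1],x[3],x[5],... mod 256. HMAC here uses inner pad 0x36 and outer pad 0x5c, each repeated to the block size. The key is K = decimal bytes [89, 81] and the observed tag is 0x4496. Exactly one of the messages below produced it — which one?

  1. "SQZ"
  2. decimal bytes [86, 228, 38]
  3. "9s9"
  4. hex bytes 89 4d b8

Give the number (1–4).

Key decimal bytes [89, 81] = 59 51 is 2 bytes ≤ B = 3; zero-pad to 3 bytes: K' = 59 51 00.
K' ⊕ ipad = 6f 67 36; K' ⊕ opad = 05 0d 5c.
m1: inner = H(6f 67 36 53 51 5a) = f6 14; tag = H(05 0d 5c f6 14) = 7503
m2: inner = H(6f 67 36 56 e4 26) = 89 e3; tag = H(05 0d 5c 89 e3) = 4496 ← matches
m3: inner = H(6f 67 36 39 73 39) = 18 d9; tag = H(05 0d 5c 18 d9) = 3a25
m4: inner = H(6f 67 36 89 4d b8) = f2 a8; tag = H(05 0d 5c f2 a8) = 09ff

2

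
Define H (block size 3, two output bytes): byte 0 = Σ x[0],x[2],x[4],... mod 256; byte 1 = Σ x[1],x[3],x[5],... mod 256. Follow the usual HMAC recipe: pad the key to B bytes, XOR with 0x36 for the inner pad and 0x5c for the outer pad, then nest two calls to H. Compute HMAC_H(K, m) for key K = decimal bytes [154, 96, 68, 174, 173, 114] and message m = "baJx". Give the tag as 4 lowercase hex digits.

95a8

Key decimal bytes [154, 96, 68, 174, 173, 114] = 9a 60 44 ae ad 72 is 6 bytes > B = 3, so hash it first: H(key) = 8b 80, then zero-pad to 3 bytes: K' = 8b 80 00.
K' ⊕ ipad = bd b6 36.  K' ⊕ opad = d7 dc 5c.
Inner input = (K'⊕ipad) ∥ m = bd b6 36 ∥ 62 61 4a 78.
Inner hash: even-index sum = 460 mod 256 = 204; odd-index sum = 354 mod 256 = 98 → cc 62.
Outer input = (K'⊕opad) ∥ inner = d7 dc 5c ∥ cc 62.
Outer hash (tag): even-index sum = 405 mod 256 = 149; odd-index sum = 424 mod 256 = 168 → 95 a8.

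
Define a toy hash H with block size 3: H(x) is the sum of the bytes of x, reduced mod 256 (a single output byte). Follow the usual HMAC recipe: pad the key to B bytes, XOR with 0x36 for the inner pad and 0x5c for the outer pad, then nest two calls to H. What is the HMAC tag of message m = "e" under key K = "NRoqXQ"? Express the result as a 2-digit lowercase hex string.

Key "NRoqXQ" = 4e 52 6f 71 58 51 is 6 bytes > B = 3, so hash it first: H(key) = 29, then zero-pad to 3 bytes: K' = 29 00 00.
K' ⊕ ipad = 1f 36 36.  K' ⊕ opad = 75 5c 5c.
Inner input = (K'⊕ipad) ∥ m = 1f 36 36 ∥ 65.
Inner hash: sum = 31+54+54+101 = 240 → f0.
Outer input = (K'⊕opad) ∥ inner = 75 5c 5c ∥ f0.
Outer hash (tag): sum = 117+92+92+240 = 541; mod 256 = 29 → 1d.

1d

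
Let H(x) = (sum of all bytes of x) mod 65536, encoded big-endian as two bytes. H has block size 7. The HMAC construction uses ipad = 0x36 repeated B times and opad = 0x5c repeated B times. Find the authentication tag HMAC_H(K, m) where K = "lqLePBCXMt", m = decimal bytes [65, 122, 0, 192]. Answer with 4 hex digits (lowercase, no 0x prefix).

0256

Key "lqLePBCXMt" = 6c 71 4c 65 50 42 43 58 4d 74 is 10 bytes > B = 7, so hash it first: H(key) = 03 7c, then zero-pad to 7 bytes: K' = 03 7c 00 00 00 00 00.
K' ⊕ ipad = 35 4a 36 36 36 36 36.  K' ⊕ opad = 5f 20 5c 5c 5c 5c 5c.
Inner input = (K'⊕ipad) ∥ m = 35 4a 36 36 36 36 36 ∥ 41 7a 00 c0.
Inner hash: sum = 53+74+54+54+54+54+54+65+122+0+192 = 776 → 03 08.
Outer input = (K'⊕opad) ∥ inner = 5f 20 5c 5c 5c 5c 5c ∥ 03 08.
Outer hash (tag): sum = 95+32+92+92+92+92+92+3+8 = 598 → 02 56.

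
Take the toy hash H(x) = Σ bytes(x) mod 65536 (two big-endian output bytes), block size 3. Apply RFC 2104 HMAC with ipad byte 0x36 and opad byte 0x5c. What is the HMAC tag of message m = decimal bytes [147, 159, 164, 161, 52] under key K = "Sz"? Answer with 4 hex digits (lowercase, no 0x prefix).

Key "Sz" = 53 7a is 2 bytes ≤ B = 3; zero-pad to 3 bytes: K' = 53 7a 00.
K' ⊕ ipad = 65 4c 36.  K' ⊕ opad = 0f 26 5c.
Inner input = (K'⊕ipad) ∥ m = 65 4c 36 ∥ 93 9f a4 a1 34.
Inner hash: sum = 101+76+54+147+159+164+161+52 = 914 → 03 92.
Outer input = (K'⊕opad) ∥ inner = 0f 26 5c ∥ 03 92.
Outer hash (tag): sum = 15+38+92+3+146 = 294 → 01 26.

0126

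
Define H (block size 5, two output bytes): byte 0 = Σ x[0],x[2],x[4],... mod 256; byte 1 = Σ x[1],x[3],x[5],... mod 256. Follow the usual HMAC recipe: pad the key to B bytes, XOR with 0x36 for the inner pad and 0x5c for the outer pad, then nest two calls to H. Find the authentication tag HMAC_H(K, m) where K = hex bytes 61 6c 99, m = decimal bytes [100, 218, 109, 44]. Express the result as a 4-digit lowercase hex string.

bfce

Key hex bytes 61 6c 99 is 3 bytes ≤ B = 5; zero-pad to 5 bytes: K' = 61 6c 99 00 00.
K' ⊕ ipad = 57 5a af 36 36.  K' ⊕ opad = 3d 30 c5 5c 5c.
Inner input = (K'⊕ipad) ∥ m = 57 5a af 36 36 ∥ 64 da 6d 2c.
Inner hash: even-index sum = 578 mod 256 = 66; odd-index sum = 353 mod 256 = 97 → 42 61.
Outer input = (K'⊕opad) ∥ inner = 3d 30 c5 5c 5c ∥ 42 61.
Outer hash (tag): even-index sum = 447 mod 256 = 191; odd-index sum = 206 mod 256 = 206 → bf ce.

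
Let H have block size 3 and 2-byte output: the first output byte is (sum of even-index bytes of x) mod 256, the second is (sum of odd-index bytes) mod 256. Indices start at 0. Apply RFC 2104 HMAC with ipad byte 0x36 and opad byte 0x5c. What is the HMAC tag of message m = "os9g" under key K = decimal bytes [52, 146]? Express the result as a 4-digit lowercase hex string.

Key decimal bytes [52, 146] = 34 92 is 2 bytes ≤ B = 3; zero-pad to 3 bytes: K' = 34 92 00.
K' ⊕ ipad = 02 a4 36.  K' ⊕ opad = 68 ce 5c.
Inner input = (K'⊕ipad) ∥ m = 02 a4 36 ∥ 6f 73 39 67.
Inner hash: even-index sum = 274 mod 256 = 18; odd-index sum = 332 mod 256 = 76 → 12 4c.
Outer input = (K'⊕opad) ∥ inner = 68 ce 5c ∥ 12 4c.
Outer hash (tag): even-index sum = 272 mod 256 = 16; odd-index sum = 224 mod 256 = 224 → 10 e0.

10e0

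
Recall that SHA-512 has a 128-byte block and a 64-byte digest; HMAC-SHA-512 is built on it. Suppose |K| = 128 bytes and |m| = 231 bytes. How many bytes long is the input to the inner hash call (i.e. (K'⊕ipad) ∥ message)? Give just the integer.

Key is 128 ≤ 128 bytes, zero-padded: |K'| = 128.
Inner input = (K'⊕ipad) ∥ m → 128 + 231 = 359 bytes.

359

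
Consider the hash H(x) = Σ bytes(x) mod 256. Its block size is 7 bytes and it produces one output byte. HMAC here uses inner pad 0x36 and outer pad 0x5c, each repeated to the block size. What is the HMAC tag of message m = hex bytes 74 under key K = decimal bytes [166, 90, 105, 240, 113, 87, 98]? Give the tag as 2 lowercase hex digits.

Key decimal bytes [166, 90, 105, 240, 113, 87, 98] = a6 5a 69 f0 71 57 62 is exactly B = 7 bytes: K' = a6 5a 69 f0 71 57 62.
K' ⊕ ipad = 90 6c 5f c6 47 61 54.  K' ⊕ opad = fa 06 35 ac 2d 0b 3e.
Inner input = (K'⊕ipad) ∥ m = 90 6c 5f c6 47 61 54 ∥ 74.
Inner hash: sum = 144+108+95+198+71+97+84+116 = 913; mod 256 = 145 → 91.
Outer input = (K'⊕opad) ∥ inner = fa 06 35 ac 2d 0b 3e ∥ 91.
Outer hash (tag): sum = 250+6+53+172+45+11+62+145 = 744; mod 256 = 232 → e8.

e8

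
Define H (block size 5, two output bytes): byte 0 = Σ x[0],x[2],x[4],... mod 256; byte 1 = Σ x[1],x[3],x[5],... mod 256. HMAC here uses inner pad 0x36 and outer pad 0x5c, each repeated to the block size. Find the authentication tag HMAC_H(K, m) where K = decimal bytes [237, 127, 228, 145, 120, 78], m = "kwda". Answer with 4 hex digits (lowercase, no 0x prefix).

Key decimal bytes [237, 127, 228, 145, 120, 78] = ed 7f e4 91 78 4e is 6 bytes > B = 5, so hash it first: H(key) = 49 5e, then zero-pad to 5 bytes: K' = 49 5e 00 00 00.
K' ⊕ ipad = 7f 68 36 36 36.  K' ⊕ opad = 15 02 5c 5c 5c.
Inner input = (K'⊕ipad) ∥ m = 7f 68 36 36 36 ∥ 6b 77 64 61.
Inner hash: even-index sum = 451 mod 256 = 195; odd-index sum = 365 mod 256 = 109 → c3 6d.
Outer input = (K'⊕opad) ∥ inner = 15 02 5c 5c 5c ∥ c3 6d.
Outer hash (tag): even-index sum = 314 mod 256 = 58; odd-index sum = 289 mod 256 = 33 → 3a 21.

3a21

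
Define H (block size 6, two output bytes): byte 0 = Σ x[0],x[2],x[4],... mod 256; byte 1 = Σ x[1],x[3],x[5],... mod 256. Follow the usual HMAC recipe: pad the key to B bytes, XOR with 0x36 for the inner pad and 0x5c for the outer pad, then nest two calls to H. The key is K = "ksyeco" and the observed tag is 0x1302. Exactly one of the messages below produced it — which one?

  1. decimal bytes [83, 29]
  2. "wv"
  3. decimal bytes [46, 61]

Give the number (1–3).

2

Key "ksyeco" = 6b 73 79 65 63 6f is exactly B = 6 bytes: K' = 6b 73 79 65 63 6f.
K' ⊕ ipad = 5d 45 4f 53 55 59; K' ⊕ opad = 37 2f 25 39 3f 33.
m1: inner = H(5d 45 4f 53 55 59 53 1d) = 54 0e; tag = H(37 2f 25 39 3f 33 54 0e) = efa9
m2: inner = H(5d 45 4f 53 55 59 77 76) = 78 67; tag = H(37 2f 25 39 3f 33 78 67) = 1302 ← matches
m3: inner = H(5d 45 4f 53 55 59 2e 3d) = 2f 2e; tag = H(37 2f 25 39 3f 33 2f 2e) = cac9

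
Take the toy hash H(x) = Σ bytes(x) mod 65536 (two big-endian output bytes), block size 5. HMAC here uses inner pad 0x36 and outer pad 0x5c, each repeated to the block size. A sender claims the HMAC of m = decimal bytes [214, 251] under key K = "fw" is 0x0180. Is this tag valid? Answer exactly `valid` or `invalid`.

valid

Key "fw" = 66 77 is 2 bytes ≤ B = 5; zero-pad to 5 bytes: K' = 66 77 00 00 00.
K' ⊕ ipad = 50 41 36 36 36; K' ⊕ opad = 3a 2b 5c 5c 5c.
Inner hash: sum = 80+65+54+54+54+214+251 = 772 → 03 04.
Outer hash (recomputed tag): sum = 58+43+92+92+92+3+4 = 384 → 01 80.
Recomputed tag = 0180; claimed = 0180 → match.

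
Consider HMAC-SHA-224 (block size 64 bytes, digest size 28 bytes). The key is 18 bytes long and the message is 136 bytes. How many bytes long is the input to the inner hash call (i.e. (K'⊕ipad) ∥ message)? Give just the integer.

Key is 18 ≤ 64 bytes, zero-padded: |K'| = 64.
Inner input = (K'⊕ipad) ∥ m → 64 + 136 = 200 bytes.

200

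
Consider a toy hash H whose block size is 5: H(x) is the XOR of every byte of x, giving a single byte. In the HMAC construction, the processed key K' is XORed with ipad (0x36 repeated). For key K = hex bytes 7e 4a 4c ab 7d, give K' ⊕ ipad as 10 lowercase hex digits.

487c7a9d4b

Key hex bytes 7e 4a 4c ab 7d is exactly B = 5 bytes: K' = 7e 4a 4c ab 7d.
XOR each byte with 0x36: 7e⊕36=48, 4a⊕36=7c, 4c⊕36=7a, ab⊕36=9d, 7d⊕36=4b.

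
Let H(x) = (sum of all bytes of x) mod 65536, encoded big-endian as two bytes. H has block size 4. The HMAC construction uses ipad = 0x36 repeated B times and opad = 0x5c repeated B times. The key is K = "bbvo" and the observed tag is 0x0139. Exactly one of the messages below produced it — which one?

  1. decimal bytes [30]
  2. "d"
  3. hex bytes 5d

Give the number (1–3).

1

Key "bbvo" = 62 62 76 6f is exactly B = 4 bytes: K' = 62 62 76 6f.
K' ⊕ ipad = 54 54 40 59; K' ⊕ opad = 3e 3e 2a 33.
m1: inner = H(54 54 40 59 1e) = 01 5f; tag = H(3e 3e 2a 33 01 5f) = 0139 ← matches
m2: inner = H(54 54 40 59 64) = 01 a5; tag = H(3e 3e 2a 33 01 a5) = 017f
m3: inner = H(54 54 40 59 5d) = 01 9e; tag = H(3e 3e 2a 33 01 9e) = 0178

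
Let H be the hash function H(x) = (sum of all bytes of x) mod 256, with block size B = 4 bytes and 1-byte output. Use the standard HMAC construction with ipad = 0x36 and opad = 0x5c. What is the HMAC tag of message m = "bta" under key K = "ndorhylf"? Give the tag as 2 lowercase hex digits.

Key "ndorhylf" = 6e 64 6f 72 68 79 6c 66 is 8 bytes > B = 4, so hash it first: H(key) = 66, then zero-pad to 4 bytes: K' = 66 00 00 00.
K' ⊕ ipad = 50 36 36 36.  K' ⊕ opad = 3a 5c 5c 5c.
Inner input = (K'⊕ipad) ∥ m = 50 36 36 36 ∥ 62 74 61.
Inner hash: sum = 80+54+54+54+98+116+97 = 553; mod 256 = 41 → 29.
Outer input = (K'⊕opad) ∥ inner = 3a 5c 5c 5c ∥ 29.
Outer hash (tag): sum = 58+92+92+92+41 = 375; mod 256 = 119 → 77.

77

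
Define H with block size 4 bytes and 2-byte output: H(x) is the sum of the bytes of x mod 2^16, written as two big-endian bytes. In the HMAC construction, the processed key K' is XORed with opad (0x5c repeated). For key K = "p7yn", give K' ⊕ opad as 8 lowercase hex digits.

Key "p7yn" = 70 37 79 6e is exactly B = 4 bytes: K' = 70 37 79 6e.
XOR each byte with 0x5c: 70⊕5c=2c, 37⊕5c=6b, 79⊕5c=25, 6e⊕5c=32.

2c6b2532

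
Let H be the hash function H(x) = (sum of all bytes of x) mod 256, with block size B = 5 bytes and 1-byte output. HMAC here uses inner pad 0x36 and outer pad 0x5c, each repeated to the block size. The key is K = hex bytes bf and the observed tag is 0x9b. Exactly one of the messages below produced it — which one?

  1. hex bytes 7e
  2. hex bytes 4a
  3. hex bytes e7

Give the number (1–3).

Key hex bytes bf is 1 byte ≤ B = 5; zero-pad to 5 bytes: K' = bf 00 00 00 00.
K' ⊕ ipad = 89 36 36 36 36; K' ⊕ opad = e3 5c 5c 5c 5c.
m1: inner = H(89 36 36 36 36 7e) = df; tag = H(e3 5c 5c 5c 5c df) = 32
m2: inner = H(89 36 36 36 36 4a) = ab; tag = H(e3 5c 5c 5c 5c ab) = fe
m3: inner = H(89 36 36 36 36 e7) = 48; tag = H(e3 5c 5c 5c 5c 48) = 9b ← matches

3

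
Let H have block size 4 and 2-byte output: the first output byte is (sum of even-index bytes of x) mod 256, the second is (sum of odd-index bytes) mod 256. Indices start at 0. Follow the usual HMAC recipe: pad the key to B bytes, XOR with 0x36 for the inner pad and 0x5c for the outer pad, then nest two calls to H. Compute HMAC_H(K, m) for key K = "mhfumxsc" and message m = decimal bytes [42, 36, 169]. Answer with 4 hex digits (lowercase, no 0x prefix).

d928

Key "mhfumxsc" = 6d 68 66 75 6d 78 73 63 is 8 bytes > B = 4, so hash it first: H(key) = b3 b8, then zero-pad to 4 bytes: K' = b3 b8 00 00.
K' ⊕ ipad = 85 8e 36 36.  K' ⊕ opad = ef e4 5c 5c.
Inner input = (K'⊕ipad) ∥ m = 85 8e 36 36 ∥ 2a 24 a9.
Inner hash: even-index sum = 398 mod 256 = 142; odd-index sum = 232 mod 256 = 232 → 8e e8.
Outer input = (K'⊕opad) ∥ inner = ef e4 5c 5c ∥ 8e e8.
Outer hash (tag): even-index sum = 473 mod 256 = 217; odd-index sum = 552 mod 256 = 40 → d9 28.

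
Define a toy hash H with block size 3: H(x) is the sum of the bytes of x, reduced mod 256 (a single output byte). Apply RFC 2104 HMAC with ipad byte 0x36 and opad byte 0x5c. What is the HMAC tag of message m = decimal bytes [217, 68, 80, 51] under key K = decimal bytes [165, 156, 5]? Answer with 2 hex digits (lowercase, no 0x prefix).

22

Key decimal bytes [165, 156, 5] = a5 9c 05 is exactly B = 3 bytes: K' = a5 9c 05.
K' ⊕ ipad = 93 aa 33.  K' ⊕ opad = f9 c0 59.
Inner input = (K'⊕ipad) ∥ m = 93 aa 33 ∥ d9 44 50 33.
Inner hash: sum = 147+170+51+217+68+80+51 = 784; mod 256 = 16 → 10.
Outer input = (K'⊕opad) ∥ inner = f9 c0 59 ∥ 10.
Outer hash (tag): sum = 249+192+89+16 = 546; mod 256 = 34 → 22.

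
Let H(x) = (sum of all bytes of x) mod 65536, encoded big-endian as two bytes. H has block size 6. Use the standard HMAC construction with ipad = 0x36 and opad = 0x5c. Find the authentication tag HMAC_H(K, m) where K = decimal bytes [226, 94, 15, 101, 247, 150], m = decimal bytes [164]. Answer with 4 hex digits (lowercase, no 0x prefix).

Key decimal bytes [226, 94, 15, 101, 247, 150] = e2 5e 0f 65 f7 96 is exactly B = 6 bytes: K' = e2 5e 0f 65 f7 96.
K' ⊕ ipad = d4 68 39 53 c1 a0.  K' ⊕ opad = be 02 53 39 ab ca.
Inner input = (K'⊕ipad) ∥ m = d4 68 39 53 c1 a0 ∥ a4.
Inner hash: sum = 212+104+57+83+193+160+164 = 973 → 03 cd.
Outer input = (K'⊕opad) ∥ inner = be 02 53 39 ab ca ∥ 03 cd.
Outer hash (tag): sum = 190+2+83+57+171+202+3+205 = 913 → 03 91.

0391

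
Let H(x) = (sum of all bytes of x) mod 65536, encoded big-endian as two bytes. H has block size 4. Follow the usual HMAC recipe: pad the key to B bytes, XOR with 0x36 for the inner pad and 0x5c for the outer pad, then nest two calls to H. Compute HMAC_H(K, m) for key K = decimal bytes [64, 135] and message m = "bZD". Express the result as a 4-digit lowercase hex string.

Key decimal bytes [64, 135] = 40 87 is 2 bytes ≤ B = 4; zero-pad to 4 bytes: K' = 40 87 00 00.
K' ⊕ ipad = 76 b1 36 36.  K' ⊕ opad = 1c db 5c 5c.
Inner input = (K'⊕ipad) ∥ m = 76 b1 36 36 ∥ 62 5a 44.
Inner hash: sum = 118+177+54+54+98+90+68 = 659 → 02 93.
Outer input = (K'⊕opad) ∥ inner = 1c db 5c 5c ∥ 02 93.
Outer hash (tag): sum = 28+219+92+92+2+147 = 580 → 02 44.

0244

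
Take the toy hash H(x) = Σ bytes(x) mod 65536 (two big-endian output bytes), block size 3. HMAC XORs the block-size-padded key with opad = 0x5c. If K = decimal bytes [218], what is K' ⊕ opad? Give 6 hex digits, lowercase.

865c5c

Key decimal bytes [218] = da is 1 byte ≤ B = 3; zero-pad to 3 bytes: K' = da 00 00.
XOR each byte with 0x5c: da⊕5c=86, 00⊕5c=5c, 00⊕5c=5c.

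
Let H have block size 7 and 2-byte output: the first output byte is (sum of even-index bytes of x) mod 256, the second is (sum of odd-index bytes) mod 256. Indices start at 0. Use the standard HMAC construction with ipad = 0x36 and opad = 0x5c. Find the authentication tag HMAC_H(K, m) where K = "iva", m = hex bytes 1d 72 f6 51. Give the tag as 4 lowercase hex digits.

Key "iva" = 69 76 61 is 3 bytes ≤ B = 7; zero-pad to 7 bytes: K' = 69 76 61 00 00 00 00.
K' ⊕ ipad = 5f 40 57 36 36 36 36.  K' ⊕ opad = 35 2a 3d 5c 5c 5c 5c.
Inner input = (K'⊕ipad) ∥ m = 5f 40 57 36 36 36 36 ∥ 1d 72 f6 51.
Inner hash: even-index sum = 485 mod 256 = 229; odd-index sum = 447 mod 256 = 191 → e5 bf.
Outer input = (K'⊕opad) ∥ inner = 35 2a 3d 5c 5c 5c 5c ∥ e5 bf.
Outer hash (tag): even-index sum = 489 mod 256 = 233; odd-index sum = 455 mod 256 = 199 → e9 c7.

e9c7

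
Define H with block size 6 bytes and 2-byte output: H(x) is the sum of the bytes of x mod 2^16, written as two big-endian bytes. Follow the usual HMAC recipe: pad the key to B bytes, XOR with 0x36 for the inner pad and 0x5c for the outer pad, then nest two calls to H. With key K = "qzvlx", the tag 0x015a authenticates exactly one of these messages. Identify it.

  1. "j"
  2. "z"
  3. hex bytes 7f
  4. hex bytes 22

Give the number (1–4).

Key "qzvlx" = 71 7a 76 6c 78 is 5 bytes ≤ B = 6; zero-pad to 6 bytes: K' = 71 7a 76 6c 78 00.
K' ⊕ ipad = 47 4c 40 5a 4e 36; K' ⊕ opad = 2d 26 2a 30 24 5c.
m1: inner = H(47 4c 40 5a 4e 36 6a) = 02 1b; tag = H(2d 26 2a 30 24 5c 02 1b) = 014a
m2: inner = H(47 4c 40 5a 4e 36 7a) = 02 2b; tag = H(2d 26 2a 30 24 5c 02 2b) = 015a ← matches
m3: inner = H(47 4c 40 5a 4e 36 7f) = 02 30; tag = H(2d 26 2a 30 24 5c 02 30) = 015f
m4: inner = H(47 4c 40 5a 4e 36 22) = 01 d3; tag = H(2d 26 2a 30 24 5c 01 d3) = 0201

2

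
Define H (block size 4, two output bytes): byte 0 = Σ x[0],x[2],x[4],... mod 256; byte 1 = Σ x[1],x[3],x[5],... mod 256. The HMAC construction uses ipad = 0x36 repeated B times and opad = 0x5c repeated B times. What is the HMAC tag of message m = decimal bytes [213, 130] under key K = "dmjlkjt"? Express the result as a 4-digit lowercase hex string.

Key "dmjlkjt" = 64 6d 6a 6c 6b 6a 74 is 7 bytes > B = 4, so hash it first: H(key) = ad 43, then zero-pad to 4 bytes: K' = ad 43 00 00.
K' ⊕ ipad = 9b 75 36 36.  K' ⊕ opad = f1 1f 5c 5c.
Inner input = (K'⊕ipad) ∥ m = 9b 75 36 36 ∥ d5 82.
Inner hash: even-index sum = 422 mod 256 = 166; odd-index sum = 301 mod 256 = 45 → a6 2d.
Outer input = (K'⊕opad) ∥ inner = f1 1f 5c 5c ∥ a6 2d.
Outer hash (tag): even-index sum = 499 mod 256 = 243; odd-index sum = 168 mod 256 = 168 → f3 a8.

f3a8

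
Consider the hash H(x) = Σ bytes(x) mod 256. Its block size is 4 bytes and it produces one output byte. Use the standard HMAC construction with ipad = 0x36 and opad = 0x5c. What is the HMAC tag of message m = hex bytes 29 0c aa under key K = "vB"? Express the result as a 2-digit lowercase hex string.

Key "vB" = 76 42 is 2 bytes ≤ B = 4; zero-pad to 4 bytes: K' = 76 42 00 00.
K' ⊕ ipad = 40 74 36 36.  K' ⊕ opad = 2a 1e 5c 5c.
Inner input = (K'⊕ipad) ∥ m = 40 74 36 36 ∥ 29 0c aa.
Inner hash: sum = 64+116+54+54+41+12+170 = 511; mod 256 = 255 → ff.
Outer input = (K'⊕opad) ∥ inner = 2a 1e 5c 5c ∥ ff.
Outer hash (tag): sum = 42+30+92+92+255 = 511; mod 256 = 255 → ff.

ff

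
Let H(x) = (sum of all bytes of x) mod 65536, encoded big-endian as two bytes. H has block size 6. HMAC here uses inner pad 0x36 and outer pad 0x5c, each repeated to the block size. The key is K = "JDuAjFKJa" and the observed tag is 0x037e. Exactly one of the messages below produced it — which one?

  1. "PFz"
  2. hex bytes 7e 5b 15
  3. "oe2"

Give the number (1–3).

Key "JDuAjFKJa" = 4a 44 75 41 6a 46 4b 4a 61 is 9 bytes > B = 6, so hash it first: H(key) = 02 ea, then zero-pad to 6 bytes: K' = 02 ea 00 00 00 00.
K' ⊕ ipad = 34 dc 36 36 36 36; K' ⊕ opad = 5e b6 5c 5c 5c 5c.
m1: inner = H(34 dc 36 36 36 36 50 46 7a) = 02 f8; tag = H(5e b6 5c 5c 5c 5c 02 f8) = 037e ← matches
m2: inner = H(34 dc 36 36 36 36 7e 5b 15) = 02 d6; tag = H(5e b6 5c 5c 5c 5c 02 d6) = 035c
m3: inner = H(34 dc 36 36 36 36 6f 65 32) = 02 ee; tag = H(5e b6 5c 5c 5c 5c 02 ee) = 0374

1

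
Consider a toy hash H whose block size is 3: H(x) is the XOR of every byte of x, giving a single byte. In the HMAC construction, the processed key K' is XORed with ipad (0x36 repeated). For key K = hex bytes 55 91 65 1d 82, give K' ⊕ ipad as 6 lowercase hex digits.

Key hex bytes 55 91 65 1d 82 is 5 bytes > B = 3, so hash it first: H(key) = 3e, then zero-pad to 3 bytes: K' = 3e 00 00.
XOR each byte with 0x36: 3e⊕36=08, 00⊕36=36, 00⊕36=36.

083636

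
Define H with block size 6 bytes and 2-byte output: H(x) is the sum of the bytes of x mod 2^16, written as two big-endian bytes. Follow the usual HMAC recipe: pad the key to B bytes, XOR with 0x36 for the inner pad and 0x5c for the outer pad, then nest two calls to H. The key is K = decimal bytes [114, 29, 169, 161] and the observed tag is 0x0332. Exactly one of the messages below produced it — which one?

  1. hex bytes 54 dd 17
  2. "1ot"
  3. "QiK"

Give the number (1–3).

3

Key decimal bytes [114, 29, 169, 161] = 72 1d a9 a1 is 4 bytes ≤ B = 6; zero-pad to 6 bytes: K' = 72 1d a9 a1 00 00.
K' ⊕ ipad = 44 2b 9f 97 36 36; K' ⊕ opad = 2e 41 f5 fd 5c 5c.
m1: inner = H(44 2b 9f 97 36 36 54 dd 17) = 03 59; tag = H(2e 41 f5 fd 5c 5c 03 59) = 0375
m2: inner = H(44 2b 9f 97 36 36 31 6f 74) = 03 25; tag = H(2e 41 f5 fd 5c 5c 03 25) = 0341
m3: inner = H(44 2b 9f 97 36 36 51 69 4b) = 03 16; tag = H(2e 41 f5 fd 5c 5c 03 16) = 0332 ← matches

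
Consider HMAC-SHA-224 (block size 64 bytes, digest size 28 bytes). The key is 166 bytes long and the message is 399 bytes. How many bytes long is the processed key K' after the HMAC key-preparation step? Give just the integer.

Key is 166 > 64 bytes, so it is hashed to 28 bytes then zero-padded to 64: |K'| = 64.

64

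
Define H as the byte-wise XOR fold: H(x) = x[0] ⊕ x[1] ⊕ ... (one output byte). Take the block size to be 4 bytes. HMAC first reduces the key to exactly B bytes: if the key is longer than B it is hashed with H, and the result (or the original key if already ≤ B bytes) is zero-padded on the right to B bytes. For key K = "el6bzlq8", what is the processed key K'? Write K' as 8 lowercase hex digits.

02000000

|K| = 8 > B = 4, so first hash the key.
H(K): XOR 65⊕6c⊕36⊕62⊕7a⊕6c⊕71⊕38 = 02.
Zero-pad H(K) = 02 to 4 bytes: K' = 02 00 00 00.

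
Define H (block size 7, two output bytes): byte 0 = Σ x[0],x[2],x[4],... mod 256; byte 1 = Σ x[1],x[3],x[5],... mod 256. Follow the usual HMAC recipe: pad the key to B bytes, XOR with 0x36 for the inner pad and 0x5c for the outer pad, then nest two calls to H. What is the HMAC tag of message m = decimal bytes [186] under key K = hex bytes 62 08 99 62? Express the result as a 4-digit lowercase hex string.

3d5d

Key hex bytes 62 08 99 62 is 4 bytes ≤ B = 7; zero-pad to 7 bytes: K' = 62 08 99 62 00 00 00.
K' ⊕ ipad = 54 3e af 54 36 36 36.  K' ⊕ opad = 3e 54 c5 3e 5c 5c 5c.
Inner input = (K'⊕ipad) ∥ m = 54 3e af 54 36 36 36 ∥ ba.
Inner hash: even-index sum = 367 mod 256 = 111; odd-index sum = 386 mod 256 = 130 → 6f 82.
Outer input = (K'⊕opad) ∥ inner = 3e 54 c5 3e 5c 5c 5c ∥ 6f 82.
Outer hash (tag): even-index sum = 573 mod 256 = 61; odd-index sum = 349 mod 256 = 93 → 3d 5d.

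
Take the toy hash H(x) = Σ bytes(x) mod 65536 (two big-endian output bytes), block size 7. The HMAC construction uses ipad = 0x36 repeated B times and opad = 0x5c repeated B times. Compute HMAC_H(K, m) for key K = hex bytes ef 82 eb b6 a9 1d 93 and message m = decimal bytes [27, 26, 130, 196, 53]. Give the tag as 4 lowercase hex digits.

Key hex bytes ef 82 eb b6 a9 1d 93 is exactly B = 7 bytes: K' = ef 82 eb b6 a9 1d 93.
K' ⊕ ipad = d9 b4 dd 80 9f 2b a5.  K' ⊕ opad = b3 de b7 ea f5 41 cf.
Inner input = (K'⊕ipad) ∥ m = d9 b4 dd 80 9f 2b a5 ∥ 1b 1a 82 c4 35.
Inner hash: sum = 217+180+221+128+159+43+165+27+26+130+196+53 = 1545 → 06 09.
Outer input = (K'⊕opad) ∥ inner = b3 de b7 ea f5 41 cf ∥ 06 09.
Outer hash (tag): sum = 179+222+183+234+245+65+207+6+9 = 1350 → 05 46.

0546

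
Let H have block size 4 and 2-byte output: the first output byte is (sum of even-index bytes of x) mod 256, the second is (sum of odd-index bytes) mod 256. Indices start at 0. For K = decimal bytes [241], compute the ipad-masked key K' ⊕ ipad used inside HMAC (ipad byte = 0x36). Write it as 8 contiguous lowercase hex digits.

c7363636

Key decimal bytes [241] = f1 is 1 byte ≤ B = 4; zero-pad to 4 bytes: K' = f1 00 00 00.
XOR each byte with 0x36: f1⊕36=c7, 00⊕36=36, 00⊕36=36, 00⊕36=36.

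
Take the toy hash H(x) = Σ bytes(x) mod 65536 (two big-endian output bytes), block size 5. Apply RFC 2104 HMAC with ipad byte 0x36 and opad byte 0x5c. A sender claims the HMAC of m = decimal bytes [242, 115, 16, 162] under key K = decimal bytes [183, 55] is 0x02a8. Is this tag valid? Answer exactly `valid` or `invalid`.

Key decimal bytes [183, 55] = b7 37 is 2 bytes ≤ B = 5; zero-pad to 5 bytes: K' = b7 37 00 00 00.
K' ⊕ ipad = 81 01 36 36 36; K' ⊕ opad = eb 6b 5c 5c 5c.
Inner hash: sum = 129+1+54+54+54+242+115+16+162 = 827 → 03 3b.
Outer hash (recomputed tag): sum = 235+107+92+92+92+3+59 = 680 → 02 a8.
Recomputed tag = 02a8; claimed = 02a8 → match.

valid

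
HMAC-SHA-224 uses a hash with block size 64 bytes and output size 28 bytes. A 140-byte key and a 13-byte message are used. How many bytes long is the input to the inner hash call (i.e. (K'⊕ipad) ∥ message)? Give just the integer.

77

Key is 140 > 64 bytes, so it is hashed to 28 bytes then zero-padded to 64: |K'| = 64.
Inner input = (K'⊕ipad) ∥ m → 64 + 13 = 77 bytes.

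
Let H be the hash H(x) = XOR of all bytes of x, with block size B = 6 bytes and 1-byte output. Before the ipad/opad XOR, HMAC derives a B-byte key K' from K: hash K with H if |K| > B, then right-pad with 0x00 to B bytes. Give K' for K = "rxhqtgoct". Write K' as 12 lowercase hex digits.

780000000000

|K| = 9 > B = 6, so first hash the key.
H(K): XOR 72⊕78⊕68⊕71⊕74⊕67⊕6f⊕63⊕74 = 78.
Zero-pad H(K) = 78 to 6 bytes: K' = 78 00 00 00 00 00.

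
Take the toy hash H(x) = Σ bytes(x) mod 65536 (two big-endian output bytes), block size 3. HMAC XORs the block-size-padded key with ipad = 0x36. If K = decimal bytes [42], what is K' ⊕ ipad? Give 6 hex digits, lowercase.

1c3636

Key decimal bytes [42] = 2a is 1 byte ≤ B = 3; zero-pad to 3 bytes: K' = 2a 00 00.
XOR each byte with 0x36: 2a⊕36=1c, 00⊕36=36, 00⊕36=36.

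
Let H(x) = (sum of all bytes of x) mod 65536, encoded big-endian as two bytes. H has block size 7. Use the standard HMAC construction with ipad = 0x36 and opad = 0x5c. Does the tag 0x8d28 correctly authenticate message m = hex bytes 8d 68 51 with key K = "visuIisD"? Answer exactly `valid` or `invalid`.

Key "visuIisD" = 76 69 73 75 49 69 73 44 is 8 bytes > B = 7, so hash it first: H(key) = 03 30, then zero-pad to 7 bytes: K' = 03 30 00 00 00 00 00.
K' ⊕ ipad = 35 06 36 36 36 36 36; K' ⊕ opad = 5f 6c 5c 5c 5c 5c 5c.
Inner hash: sum = 53+6+54+54+54+54+54+141+104+81 = 655 → 02 8f.
Outer hash (recomputed tag): sum = 95+108+92+92+92+92+92+2+143 = 808 → 03 28.
Recomputed tag = 0328; claimed = 8d28 → mismatch.

invalid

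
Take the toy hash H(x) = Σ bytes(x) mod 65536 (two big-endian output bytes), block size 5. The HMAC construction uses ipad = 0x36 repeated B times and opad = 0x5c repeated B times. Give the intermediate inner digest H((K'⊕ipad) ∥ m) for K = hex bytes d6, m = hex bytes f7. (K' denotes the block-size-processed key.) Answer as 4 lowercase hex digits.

Key hex bytes d6 is 1 byte ≤ B = 5; zero-pad to 5 bytes: K' = d6 00 00 00 00.
K' ⊕ ipad = e0 36 36 36 36.
Inner input = e0 36 36 36 36 ∥ f7.
Inner hash: sum = 224+54+54+54+54+247 = 687 → 02 af.

02af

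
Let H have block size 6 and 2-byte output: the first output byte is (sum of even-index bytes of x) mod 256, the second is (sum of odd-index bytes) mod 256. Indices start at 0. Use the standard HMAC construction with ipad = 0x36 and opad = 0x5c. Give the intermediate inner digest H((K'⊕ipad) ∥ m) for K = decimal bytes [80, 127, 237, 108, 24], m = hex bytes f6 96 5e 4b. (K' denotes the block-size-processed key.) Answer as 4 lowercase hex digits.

Key decimal bytes [80, 127, 237, 108, 24] = 50 7f ed 6c 18 is 5 bytes ≤ B = 6; zero-pad to 6 bytes: K' = 50 7f ed 6c 18 00.
K' ⊕ ipad = 66 49 db 5a 2e 36.
Inner input = 66 49 db 5a 2e 36 ∥ f6 96 5e 4b.
Inner hash: even-index sum = 707 mod 256 = 195; odd-index sum = 442 mod 256 = 186 → c3 ba.

c3ba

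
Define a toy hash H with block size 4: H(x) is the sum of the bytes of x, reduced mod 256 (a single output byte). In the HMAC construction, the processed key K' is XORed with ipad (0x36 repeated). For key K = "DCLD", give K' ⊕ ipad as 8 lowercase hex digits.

Key "DCLD" = 44 43 4c 44 is exactly B = 4 bytes: K' = 44 43 4c 44.
XOR each byte with 0x36: 44⊕36=72, 43⊕36=75, 4c⊕36=7a, 44⊕36=72.

72757a72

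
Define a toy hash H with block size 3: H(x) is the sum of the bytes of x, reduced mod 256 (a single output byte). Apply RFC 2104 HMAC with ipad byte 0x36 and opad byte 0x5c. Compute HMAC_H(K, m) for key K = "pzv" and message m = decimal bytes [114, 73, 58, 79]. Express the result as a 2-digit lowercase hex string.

Key "pzv" = 70 7a 76 is exactly B = 3 bytes: K' = 70 7a 76.
K' ⊕ ipad = 46 4c 40.  K' ⊕ opad = 2c 26 2a.
Inner input = (K'⊕ipad) ∥ m = 46 4c 40 ∥ 72 49 3a 4f.
Inner hash: sum = 70+76+64+114+73+58+79 = 534; mod 256 = 22 → 16.
Outer input = (K'⊕opad) ∥ inner = 2c 26 2a ∥ 16.
Outer hash (tag): sum = 44+38+42+22 = 146 → 92.

92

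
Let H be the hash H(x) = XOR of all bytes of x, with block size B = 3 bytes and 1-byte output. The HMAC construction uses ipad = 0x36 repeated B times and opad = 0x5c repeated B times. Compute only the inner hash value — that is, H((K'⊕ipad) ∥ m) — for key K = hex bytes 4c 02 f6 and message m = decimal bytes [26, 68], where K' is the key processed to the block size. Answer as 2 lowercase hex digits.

Key hex bytes 4c 02 f6 is exactly B = 3 bytes: K' = 4c 02 f6.
K' ⊕ ipad = 7a 34 c0.
Inner input = 7a 34 c0 ∥ 1a 44.
Inner hash: XOR 7a⊕34⊕c0⊕1a⊕44 = d0.

d0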